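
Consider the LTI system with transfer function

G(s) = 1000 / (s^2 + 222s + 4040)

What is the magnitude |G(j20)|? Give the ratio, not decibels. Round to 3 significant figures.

0.174

Substitute s = j20:
Numerator: 1000 = 1000 + j0
Denominator: (j20)^2 + 222(j20) + 4040 = 3640 + j4440
|N| = √(1000² + 0²) ≈ 1000, ∠N ≈ 0.00°
|D| = √(3640² + 4440²) ≈ 5741.4, ∠D ≈ 50.65°
|G| = 1000 / 5741.4 ≈ 0.17417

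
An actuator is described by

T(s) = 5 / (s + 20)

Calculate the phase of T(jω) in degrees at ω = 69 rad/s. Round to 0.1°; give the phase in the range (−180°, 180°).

-73.8°

Substitute s = j69:
Numerator: 5 = 5 + j0
Denominator: (j69) + 20 = 20 + j69
|N| = √(5² + 0²) ≈ 5, ∠N ≈ 0.00°
|D| = √(20² + 69²) ≈ 71.84, ∠D ≈ 73.84°
∠T = 0.00° − 73.84° = -73.84°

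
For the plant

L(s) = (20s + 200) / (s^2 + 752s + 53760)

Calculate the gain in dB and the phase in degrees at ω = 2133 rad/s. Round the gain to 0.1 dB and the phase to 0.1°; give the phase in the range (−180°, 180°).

Substitute s = j2133:
Numerator: 20(j2133) + 200 = 200 + j42660
Denominator: (j2133)^2 + 752(j2133) + 53760 = -4495929 + j1604016
|N| = √(200² + 42660²) ≈ 42660, ∠N ≈ 89.73°
|D| = √(4495929² + 1604016²) ≈ 4.7735e+06, ∠D ≈ 160.37°
|L| = 42660 / 4.7735e+06 ≈ 0.0089368
Gain = 20 log₁₀(0.0089368) ≈ -40.98 dB
∠L = 89.73° − 160.37° = -70.64°

-41.0 dB, -70.6°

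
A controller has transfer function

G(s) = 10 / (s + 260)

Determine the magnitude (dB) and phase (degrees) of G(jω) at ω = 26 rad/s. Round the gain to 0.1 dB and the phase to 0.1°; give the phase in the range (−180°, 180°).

-28.3 dB, -5.7°

Substitute s = j26:
Numerator: 10 = 10 + j0
Denominator: (j26) + 260 = 260 + j26
|N| = √(10² + 0²) ≈ 10, ∠N ≈ 0.00°
|D| = √(260² + 26²) ≈ 261.3, ∠D ≈ 5.71°
|G| = 10 / 261.3 ≈ 0.03827
Gain = 20 log₁₀(0.03827) ≈ -28.34 dB
∠G = 0.00° − 5.71° = -5.71°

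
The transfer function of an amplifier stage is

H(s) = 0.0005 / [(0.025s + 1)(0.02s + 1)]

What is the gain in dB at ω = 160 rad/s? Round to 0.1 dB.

-88.8 dB

At ω = 160 rad/s:
pole (1 + j160·0.025) = 1 + j4 → |·| ≈ 4.1231, ∠ ≈ 75.96°
pole (1 + j160·0.02) = 1 + j3.2 → |·| ≈ 3.3526, ∠ ≈ 72.65°
|H| = 0.0005 · 1 / (4.1231 · 3.3526) ≈ 3.6171e-05
Gain = 20 log₁₀(3.6171e-05) ≈ -88.83 dB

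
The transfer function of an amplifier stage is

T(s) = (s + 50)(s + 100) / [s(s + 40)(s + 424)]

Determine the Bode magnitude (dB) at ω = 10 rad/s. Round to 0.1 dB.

At s = jω = j10:
zero (s+50): 50 + j10 → |·| = √(50²+10²) = √2600 ≈ 50.99, ∠ = arctan(10/50) ≈ 11.31°
zero (s+100): 100 + j10 → |·| = √(100²+10²) = √10100 ≈ 100.5, ∠ = arctan(10/100) ≈ 5.71°
pole (s+40): 40 + j10 → |·| = √(40²+10²) = √1700 ≈ 41.231, ∠ = arctan(10/40) ≈ 14.04°
pole (s+424): 424 + j10 → |·| = √(424²+10²) = √179876 ≈ 424.12, ∠ = arctan(10/424) ≈ 1.35°
pole at origin: |s| = 10, ∠ = 90.00° (in denominator)
|T| = 1 · 5124.5 / 1.7487e+05 ≈ 0.029305
Gain = 20 log₁₀(0.029305) ≈ -30.66 dB

-30.7 dB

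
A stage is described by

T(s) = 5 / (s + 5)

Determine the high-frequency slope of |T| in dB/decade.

-20 dB/decade

Each pole contributes −20 dB/decade at high frequency; each zero contributes +20 dB/decade.
Net: 0 zero(s) − 1 pole(s) → -20 dB/decade.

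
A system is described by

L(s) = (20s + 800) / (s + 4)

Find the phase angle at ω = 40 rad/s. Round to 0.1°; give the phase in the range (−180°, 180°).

-39.3°

Substitute s = j40:
Numerator: 20(j40) + 800 = 800 + j800
Denominator: (j40) + 4 = 4 + j40
|N| = √(800² + 800²) ≈ 1131.4, ∠N ≈ 45.00°
|D| = √(4² + 40²) ≈ 40.2, ∠D ≈ 84.29°
∠L = 45.00° − 84.29° = -39.29°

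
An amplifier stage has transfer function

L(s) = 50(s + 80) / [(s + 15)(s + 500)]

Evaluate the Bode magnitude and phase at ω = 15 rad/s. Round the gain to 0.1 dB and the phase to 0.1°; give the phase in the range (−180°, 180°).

-8.3 dB, -36.1°

At s = jω = j15:
zero (s+80): 80 + j15 → |·| = √(80²+15²) = √6625 ≈ 81.394, ∠ = arctan(15/80) ≈ 10.62°
pole (s+15): 15 + j15 → |·| = √(15²+15²) = √450 ≈ 21.213, ∠ = arctan(15/15) ≈ 45.00°
pole (s+500): 500 + j15 → |·| = √(500²+15²) = √250225 ≈ 500.22, ∠ = arctan(15/500) ≈ 1.72°
|L| = 50 · 81.394 / 10611 ≈ 0.38354
Gain = 20 log₁₀(0.38354) ≈ -8.32 dB
∠L = 10.62° − 46.72° = -36.10°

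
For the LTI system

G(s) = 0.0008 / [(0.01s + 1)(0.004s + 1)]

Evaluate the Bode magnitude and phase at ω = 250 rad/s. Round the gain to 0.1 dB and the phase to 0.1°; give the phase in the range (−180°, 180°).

At ω = 250 rad/s:
pole (1 + j250·0.01) = 1 + j2.5 → |·| ≈ 2.6926, ∠ ≈ 68.20°
pole (1 + j250·0.004) = 1 + j1 → |·| ≈ 1.4142, ∠ ≈ 45.00°
|G| = 0.0008 · 1 / (2.6926 · 1.4142) ≈ 0.00021009
Gain = 20 log₁₀(0.00021009) ≈ -73.55 dB
∠G = (0°) − (68.20° + 45.00°) = -113.20°

-73.6 dB, -113.2°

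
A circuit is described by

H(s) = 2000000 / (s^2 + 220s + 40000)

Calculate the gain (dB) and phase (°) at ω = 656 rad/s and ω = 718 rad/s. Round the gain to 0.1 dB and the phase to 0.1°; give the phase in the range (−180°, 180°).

At s = jω = j656:
quadratic: (j656)² + 220·j656 + 40000 = -390336 + j144320 → |·| ≈ 4.1616e+05, ∠ ≈ 159.71°
|H| = 2000000 / 4.1616e+05 ≈ 4.8058
Gain = 20 log₁₀(4.8058) ≈ 13.64 dB
∠H = 0.00° − 159.71° = -159.71°

At s = jω = j718:
quadratic: (j718)² + 220·j718 + 40000 = -475524 + j157960 → |·| ≈ 5.0107e+05, ∠ ≈ 161.62°
|H| = 2000000 / 5.0107e+05 ≈ 3.9915
Gain = 20 log₁₀(3.9915) ≈ 12.02 dB
∠H = 0.00° − 161.62° = -161.62°

ω = 656: 13.6 dB, -159.7°; ω = 718: 12.0 dB, -161.6°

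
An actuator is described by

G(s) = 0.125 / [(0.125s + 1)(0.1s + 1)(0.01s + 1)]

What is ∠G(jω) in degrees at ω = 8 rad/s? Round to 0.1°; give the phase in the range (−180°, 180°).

At ω = 8 rad/s:
pole (1 + j8·0.125) = 1 + j1 → |·| ≈ 1.4142, ∠ ≈ 45.00°
pole (1 + j8·0.1) = 1 + j0.8 → |·| ≈ 1.2806, ∠ ≈ 38.66°
pole (1 + j8·0.01) = 1 + j0.08 → |·| ≈ 1.0032, ∠ ≈ 4.57°
∠G = (0°) − (45.00° + 38.66° + 4.57°) = -88.23°

-88.2°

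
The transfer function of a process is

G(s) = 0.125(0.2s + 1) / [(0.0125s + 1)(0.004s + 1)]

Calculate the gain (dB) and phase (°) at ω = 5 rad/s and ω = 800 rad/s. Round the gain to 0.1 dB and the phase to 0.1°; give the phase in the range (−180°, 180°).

ω = 5: -15.1 dB, 40.3°; ω = 800: -4.5 dB, -67.3°

At ω = 5 rad/s:
zero (1 + j5·0.2) = 1 + j1 → |·| ≈ 1.4142, ∠ ≈ 45.00°
pole (1 + j5·0.0125) = 1 + j0.0625 → |·| ≈ 1.002, ∠ ≈ 3.58°
pole (1 + j5·0.004) = 1 + j0.02 → |·| ≈ 1.0002, ∠ ≈ 1.15°
|G| = 0.125 · 1.4142 / (1.002 · 1.0002) ≈ 0.17639
Gain = 20 log₁₀(0.17639) ≈ -15.07 dB
∠G = (45.00°) − (3.58° + 1.15°) = 40.27°

At ω = 800 rad/s:
zero (1 + j800·0.2) = 1 + j160 → |·| ≈ 160, ∠ ≈ 89.64°
pole (1 + j800·0.0125) = 1 + j10 → |·| ≈ 10.05, ∠ ≈ 84.29°
pole (1 + j800·0.004) = 1 + j3.2 → |·| ≈ 3.3526, ∠ ≈ 72.65°
|G| = 0.125 · 160 / (10.05 · 3.3526) ≈ 0.59358
Gain = 20 log₁₀(0.59358) ≈ -4.53 dB
∠G = (89.64°) − (84.29° + 72.65°) = -67.30°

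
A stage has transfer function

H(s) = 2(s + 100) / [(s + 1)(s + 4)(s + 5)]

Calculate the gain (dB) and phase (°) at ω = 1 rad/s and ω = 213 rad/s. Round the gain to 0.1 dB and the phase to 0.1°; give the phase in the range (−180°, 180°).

At s = jω = j1:
zero (s+100): 100 + j1 → |·| = √(100²+1²) = √10001 ≈ 100, ∠ = arctan(1/100) ≈ 0.57°
pole (s+1): 1 + j1 → |·| = √(1²+1²) = √2 ≈ 1.4142, ∠ = arctan(1/1) ≈ 45.00°
pole (s+4): 4 + j1 → |·| = √(4²+1²) = √17 ≈ 4.1231, ∠ = arctan(1/4) ≈ 14.04°
pole (s+5): 5 + j1 → |·| = √(5²+1²) = √26 ≈ 5.099, ∠ = arctan(1/5) ≈ 11.31°
|H| = 2 · 100 / 29.732 ≈ 6.7268
Gain = 20 log₁₀(6.7268) ≈ 16.56 dB
∠H = 0.57° − 70.35° = -69.78°

At s = jω = j213:
zero (s+100): 100 + j213 → |·| = √(100²+213²) = √55369 ≈ 235.31, ∠ = arctan(213/100) ≈ 64.85°
pole (s+1): 1 + j213 → |·| = √(1²+213²) = √45370 ≈ 213, ∠ = arctan(213/1) ≈ 89.73°
pole (s+4): 4 + j213 → |·| = √(4²+213²) = √45385 ≈ 213.04, ∠ = arctan(213/4) ≈ 88.92°
pole (s+5): 5 + j213 → |·| = √(5²+213²) = √45394 ≈ 213.06, ∠ = arctan(213/5) ≈ 88.66°
|H| = 2 · 235.31 / 9.6681e+06 ≈ 4.8678e-05
Gain = 20 log₁₀(4.8678e-05) ≈ -86.25 dB
∠H = 64.85° − 267.31° = -202.46° ≡ 157.54° (principal value)

ω = 1: 16.6 dB, -69.8°; ω = 213: -86.3 dB, 157.5°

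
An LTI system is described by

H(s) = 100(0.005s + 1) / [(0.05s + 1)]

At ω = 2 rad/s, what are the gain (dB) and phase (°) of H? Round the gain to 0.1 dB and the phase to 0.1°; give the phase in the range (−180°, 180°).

40.0 dB, -5.1°

At ω = 2 rad/s:
zero (1 + j2·0.005) = 1 + j0.01 → |·| ≈ 1, ∠ ≈ 0.57°
pole (1 + j2·0.05) = 1 + j0.1 → |·| ≈ 1.005, ∠ ≈ 5.71°
|H| = 100 · 1 / (1.005) ≈ 99.502
Gain = 20 log₁₀(99.502) ≈ 39.96 dB
∠H = (0.57°) − (5.71°) = -5.14°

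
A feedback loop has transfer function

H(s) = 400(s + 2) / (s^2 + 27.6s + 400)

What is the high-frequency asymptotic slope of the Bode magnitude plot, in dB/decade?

-20 dB/decade

Each pole contributes −20 dB/decade at high frequency; each zero contributes +20 dB/decade.
Net: 1 zero(s) − 2 pole(s) → -20 dB/decade.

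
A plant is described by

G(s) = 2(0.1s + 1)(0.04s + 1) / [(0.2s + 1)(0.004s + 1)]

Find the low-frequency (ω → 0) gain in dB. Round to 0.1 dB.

G(0) = 2 · 1 / 1 = 2
20 log₁₀(2) ≈ 6.02 dB

6.0 dB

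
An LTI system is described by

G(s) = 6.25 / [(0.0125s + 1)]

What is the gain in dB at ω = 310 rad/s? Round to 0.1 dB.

3.9 dB

At ω = 310 rad/s:
pole (1 + j310·0.0125) = 1 + j3.875 → |·| ≈ 4.002, ∠ ≈ 75.53°
|G| = 6.25 · 1 / (4.002) ≈ 1.5617
Gain = 20 log₁₀(1.5617) ≈ 3.87 dB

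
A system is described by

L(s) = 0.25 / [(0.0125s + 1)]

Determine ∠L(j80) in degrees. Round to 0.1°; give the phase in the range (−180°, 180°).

At ω = 80 rad/s:
pole (1 + j80·0.0125) = 1 + j1 → |·| ≈ 1.4142, ∠ ≈ 45.00°
∠L = (0°) − (45.00°) = -45.00°

-45.0°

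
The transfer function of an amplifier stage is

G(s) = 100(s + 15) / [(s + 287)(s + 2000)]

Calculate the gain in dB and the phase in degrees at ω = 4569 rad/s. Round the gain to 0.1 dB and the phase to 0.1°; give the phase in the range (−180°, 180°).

-34.0 dB, -63.0°

At s = jω = j4569:
zero (s+15): 15 + j4569 → |·| = √(15²+4569²) = √20875986 ≈ 4569, ∠ = arctan(4569/15) ≈ 89.81°
pole (s+287): 287 + j4569 → |·| = √(287²+4569²) = √20958130 ≈ 4578, ∠ = arctan(4569/287) ≈ 86.41°
pole (s+2000): 2000 + j4569 → |·| = √(2000²+4569²) = √24875761 ≈ 4987.6, ∠ = arctan(4569/2000) ≈ 66.36°
|G| = 100 · 4569 / 2.2833e+07 ≈ 0.020011
Gain = 20 log₁₀(0.020011) ≈ -33.97 dB
∠G = 89.81° − 152.77° = -62.96°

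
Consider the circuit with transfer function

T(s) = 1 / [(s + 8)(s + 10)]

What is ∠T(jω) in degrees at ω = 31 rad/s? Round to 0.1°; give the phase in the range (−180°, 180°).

-147.7°

At s = jω = j31:
pole (s+8): 8 + j31 → |·| = √(8²+31²) = √1025 ≈ 32.016, ∠ = arctan(31/8) ≈ 75.53°
pole (s+10): 10 + j31 → |·| = √(10²+31²) = √1061 ≈ 32.573, ∠ = arctan(31/10) ≈ 72.12°
∠T = 0.00° − 147.65° = -147.65°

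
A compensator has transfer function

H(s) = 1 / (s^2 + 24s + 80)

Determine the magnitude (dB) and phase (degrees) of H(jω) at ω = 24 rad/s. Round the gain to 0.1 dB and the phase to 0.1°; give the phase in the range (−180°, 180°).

-57.6 dB, -130.7°

Substitute s = j24:
Numerator: 1 = 1 + j0
Denominator: (j24)^2 + 24(j24) + 80 = -496 + j576
|N| = √(1² + 0²) ≈ 1, ∠N ≈ 0.00°
|D| = √(496² + 576²) ≈ 760.13, ∠D ≈ 130.73°
|H| = 1 / 760.13 ≈ 0.0013156
Gain = 20 log₁₀(0.0013156) ≈ -57.62 dB
∠H = 0.00° − 130.73° = -130.73°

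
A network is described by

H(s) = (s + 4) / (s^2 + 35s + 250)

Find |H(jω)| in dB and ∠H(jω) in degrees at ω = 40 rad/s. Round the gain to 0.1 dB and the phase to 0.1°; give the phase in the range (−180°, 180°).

Substitute s = j40:
Numerator: (j40) + 4 = 4 + j40
Denominator: (j40)^2 + 35(j40) + 250 = -1350 + j1400
|N| = √(4² + 40²) ≈ 40.2, ∠N ≈ 84.29°
|D| = √(1350² + 1400²) ≈ 1944.9, ∠D ≈ 133.96°
|H| = 40.2 / 1944.9 ≈ 0.020669
Gain = 20 log₁₀(0.020669) ≈ -33.69 dB
∠H = 84.29° − 133.96° = -49.67°

-33.7 dB, -49.7°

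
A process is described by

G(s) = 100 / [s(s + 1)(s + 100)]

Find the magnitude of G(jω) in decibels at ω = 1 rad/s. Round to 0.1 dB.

At s = jω = j1:
pole (s+1): 1 + j1 → |·| = √(1²+1²) = √2 ≈ 1.4142, ∠ = arctan(1/1) ≈ 45.00°
pole (s+100): 100 + j1 → |·| = √(100²+1²) = √10001 ≈ 100, ∠ = arctan(1/100) ≈ 0.57°
pole at origin: |s| = 1, ∠ = 90.00° (in denominator)
|G| = 100 / 141.42 ≈ 0.70711
Gain = 20 log₁₀(0.70711) ≈ -3.01 dB

-3.0 dB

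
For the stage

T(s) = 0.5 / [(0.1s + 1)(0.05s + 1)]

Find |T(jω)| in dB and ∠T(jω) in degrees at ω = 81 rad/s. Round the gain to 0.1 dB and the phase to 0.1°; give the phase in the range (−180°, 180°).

-36.7 dB, -159.1°

At ω = 81 rad/s:
pole (1 + j81·0.1) = 1 + j8.1 → |·| ≈ 8.1615, ∠ ≈ 82.96°
pole (1 + j81·0.05) = 1 + j4.05 → |·| ≈ 4.1716, ∠ ≈ 76.13°
|T| = 0.5 · 1 / (8.1615 · 4.1716) ≈ 0.014686
Gain = 20 log₁₀(0.014686) ≈ -36.66 dB
∠T = (0°) − (82.96° + 76.13°) = -159.09°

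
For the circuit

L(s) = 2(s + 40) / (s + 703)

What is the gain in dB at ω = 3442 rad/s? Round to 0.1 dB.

5.8 dB

At s = jω = j3442:
zero (s+40): 40 + j3442 → |·| = √(40²+3442²) = √11848964 ≈ 3442.2, ∠ = arctan(3442/40) ≈ 89.33°
pole (s+703): 703 + j3442 → |·| = √(703²+3442²) = √12341573 ≈ 3513.1, ∠ = arctan(3442/703) ≈ 78.46°
|L| = 2 · 3442.2 / 3513.1 ≈ 1.9596
Gain = 20 log₁₀(1.9596) ≈ 5.84 dB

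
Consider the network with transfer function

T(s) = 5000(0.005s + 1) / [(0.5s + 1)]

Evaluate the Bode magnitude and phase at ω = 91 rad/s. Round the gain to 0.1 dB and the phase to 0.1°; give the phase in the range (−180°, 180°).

41.6 dB, -64.3°

At ω = 91 rad/s:
zero (1 + j91·0.005) = 1 + j0.455 → |·| ≈ 1.0986, ∠ ≈ 24.47°
pole (1 + j91·0.5) = 1 + j45.5 → |·| ≈ 45.511, ∠ ≈ 88.74°
|T| = 5000 · 1.0986 / (45.511) ≈ 120.7
Gain = 20 log₁₀(120.7) ≈ 41.63 dB
∠T = (24.47°) − (88.74°) = -64.27°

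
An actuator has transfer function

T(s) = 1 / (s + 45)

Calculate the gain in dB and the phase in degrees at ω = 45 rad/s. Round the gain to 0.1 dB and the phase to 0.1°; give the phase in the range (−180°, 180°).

At s = jω = j45:
pole (s+45): 45 + j45 → |·| = √(45²+45²) = √4050 ≈ 63.64, ∠ = arctan(45/45) ≈ 45.00°
|T| = 1 / 63.64 ≈ 0.015713
Gain = 20 log₁₀(0.015713) ≈ -36.07 dB
∠T = 0.00° − 45.00° = -45.00°

-36.1 dB, -45.0°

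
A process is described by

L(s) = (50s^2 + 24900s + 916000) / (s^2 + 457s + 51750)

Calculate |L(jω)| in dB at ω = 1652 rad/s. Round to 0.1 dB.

Substitute s = j1652:
Numerator: 50(j1652)^2 + 24900(j1652) + 916000 = -135539200 + j41134800
Denominator: (j1652)^2 + 457(j1652) + 51750 = -2677354 + j754964
|N| = √(135539200² + 41134800²) ≈ 1.4164e+08, ∠N ≈ 163.12°
|D| = √(2677354² + 754964²) ≈ 2.7818e+06, ∠D ≈ 164.25°
|L| = 1.4164e+08 / 2.7818e+06 ≈ 50.917
Gain = 20 log₁₀(50.917) ≈ 34.14 dB

34.1 dB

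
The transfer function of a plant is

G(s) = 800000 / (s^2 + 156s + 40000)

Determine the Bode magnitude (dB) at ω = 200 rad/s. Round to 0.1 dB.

28.2 dB

At s = jω = j200:
quadratic: (j200)² + 156·j200 + 40000 = 0 + j31200 → |·| ≈ 31200, ∠ ≈ 90.00°
|G| = 800000 / 31200 ≈ 25.641
Gain = 20 log₁₀(25.641) ≈ 28.18 dB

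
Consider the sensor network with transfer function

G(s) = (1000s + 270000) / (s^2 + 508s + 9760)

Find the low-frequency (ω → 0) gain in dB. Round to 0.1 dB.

G(0) = 270000 / 9760 ≈ 27.664
20 log₁₀(27.664) ≈ 28.84 dB

28.8 dB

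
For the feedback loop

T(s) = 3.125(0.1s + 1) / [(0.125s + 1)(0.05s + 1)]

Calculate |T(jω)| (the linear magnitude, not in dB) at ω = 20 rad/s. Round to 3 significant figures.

1.84

At ω = 20 rad/s:
zero (1 + j20·0.1) = 1 + j2 → |·| ≈ 2.2361, ∠ ≈ 63.43°
pole (1 + j20·0.125) = 1 + j2.5 → |·| ≈ 2.6926, ∠ ≈ 68.20°
pole (1 + j20·0.05) = 1 + j1 → |·| ≈ 1.4142, ∠ ≈ 45.00°
|T| = 3.125 · 2.2361 / (2.6926 · 1.4142) ≈ 1.8351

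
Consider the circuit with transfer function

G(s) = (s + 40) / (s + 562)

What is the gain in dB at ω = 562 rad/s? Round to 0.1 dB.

Substitute s = j562:
Numerator: (j562) + 40 = 40 + j562
Denominator: (j562) + 562 = 562 + j562
|N| = √(40² + 562²) ≈ 563.42, ∠N ≈ 85.93°
|D| = √(562² + 562²) ≈ 794.79, ∠D ≈ 45.00°
|G| = 563.42 / 794.79 ≈ 0.70889
Gain = 20 log₁₀(0.70889) ≈ -2.99 dB

-3.0 dB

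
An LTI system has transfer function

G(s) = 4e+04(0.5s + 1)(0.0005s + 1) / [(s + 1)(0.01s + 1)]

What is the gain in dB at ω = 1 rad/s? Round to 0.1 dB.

90.0 dB

At ω = 1 rad/s:
zero (1 + j1·0.5) = 1 + j0.5 → |·| ≈ 1.118, ∠ ≈ 26.57°
zero (1 + j1·0.0005) = 1 + j0.0005 → |·| ≈ 1, ∠ ≈ 0.03°
pole (1 + j1·1) = 1 + j1 → |·| ≈ 1.4142, ∠ ≈ 45.00°
pole (1 + j1·0.01) = 1 + j0.01 → |·| ≈ 1, ∠ ≈ 0.57°
|G| = 4e+04 · 1.118 · 1 / (1.4142 · 1) ≈ 31622
Gain = 20 log₁₀(31622) ≈ 90.00 dB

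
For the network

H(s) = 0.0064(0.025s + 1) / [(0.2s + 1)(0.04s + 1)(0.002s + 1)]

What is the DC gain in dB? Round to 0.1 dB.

H(0) = 0.0064 · 1 / 1 = 0.0064
20 log₁₀(0.0064) ≈ -43.88 dB

-43.9 dB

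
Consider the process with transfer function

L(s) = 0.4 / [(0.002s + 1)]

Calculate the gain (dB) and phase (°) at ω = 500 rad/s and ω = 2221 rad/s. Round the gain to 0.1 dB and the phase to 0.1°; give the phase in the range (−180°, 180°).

ω = 500: -11.0 dB, -45.0°; ω = 2221: -21.1 dB, -77.3°

At ω = 500 rad/s:
pole (1 + j500·0.002) = 1 + j1 → |·| ≈ 1.4142, ∠ ≈ 45.00°
|L| = 0.4 · 1 / (1.4142) ≈ 0.28285
Gain = 20 log₁₀(0.28285) ≈ -10.97 dB
∠L = (0°) − (45.00°) = -45.00°

At ω = 2221 rad/s:
pole (1 + j2221·0.002) = 1 + j4.442 → |·| ≈ 4.5532, ∠ ≈ 77.31°
|L| = 0.4 · 1 / (4.5532) ≈ 0.08785
Gain = 20 log₁₀(0.08785) ≈ -21.13 dB
∠L = (0°) − (77.31°) = -77.31°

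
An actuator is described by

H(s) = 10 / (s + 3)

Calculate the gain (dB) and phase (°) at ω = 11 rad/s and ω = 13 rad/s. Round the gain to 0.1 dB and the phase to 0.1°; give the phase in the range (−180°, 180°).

Substitute s = j11:
Numerator: 10 = 10 + j0
Denominator: (j11) + 3 = 3 + j11
|N| = √(10² + 0²) ≈ 10, ∠N ≈ 0.00°
|D| = √(3² + 11²) ≈ 11.402, ∠D ≈ 74.74°
|H| = 10 / 11.402 ≈ 0.87704
Gain = 20 log₁₀(0.87704) ≈ -1.14 dB
∠H = 0.00° − 74.74° = -74.74°

Substitute s = j13:
Numerator: 10 = 10 + j0
Denominator: (j13) + 3 = 3 + j13
|N| = √(10² + 0²) ≈ 10, ∠N ≈ 0.00°
|D| = √(3² + 13²) ≈ 13.342, ∠D ≈ 77.01°
|H| = 10 / 13.342 ≈ 0.74951
Gain = 20 log₁₀(0.74951) ≈ -2.50 dB
∠H = 0.00° − 77.01° = -77.01°

ω = 11: -1.1 dB, -74.7°; ω = 13: -2.5 dB, -77.0°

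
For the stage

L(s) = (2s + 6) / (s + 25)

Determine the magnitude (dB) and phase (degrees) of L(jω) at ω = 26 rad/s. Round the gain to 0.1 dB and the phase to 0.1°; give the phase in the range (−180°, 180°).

3.2 dB, 37.3°

Substitute s = j26:
Numerator: 2(j26) + 6 = 6 + j52
Denominator: (j26) + 25 = 25 + j26
|N| = √(6² + 52²) ≈ 52.345, ∠N ≈ 83.42°
|D| = √(25² + 26²) ≈ 36.069, ∠D ≈ 46.12°
|L| = 52.345 / 36.069 ≈ 1.4512
Gain = 20 log₁₀(1.4512) ≈ 3.23 dB
∠L = 83.42° − 46.12° = 37.30°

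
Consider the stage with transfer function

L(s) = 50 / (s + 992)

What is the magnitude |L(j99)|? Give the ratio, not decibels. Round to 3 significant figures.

At s = jω = j99:
pole (s+992): 992 + j99 → |·| = √(992²+99²) = √993865 ≈ 996.93, ∠ = arctan(99/992) ≈ 5.70°
|L| = 50 / 996.93 ≈ 0.050154

0.0502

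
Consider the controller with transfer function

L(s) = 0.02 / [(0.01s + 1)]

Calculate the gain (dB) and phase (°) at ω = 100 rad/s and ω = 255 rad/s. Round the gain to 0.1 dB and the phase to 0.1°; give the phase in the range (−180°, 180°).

At ω = 100 rad/s:
pole (1 + j100·0.01) = 1 + j1 → |·| ≈ 1.4142, ∠ ≈ 45.00°
|L| = 0.02 · 1 / (1.4142) ≈ 0.014142
Gain = 20 log₁₀(0.014142) ≈ -36.99 dB
∠L = (0°) − (45.00°) = -45.00°

At ω = 255 rad/s:
pole (1 + j255·0.01) = 1 + j2.55 → |·| ≈ 2.7391, ∠ ≈ 68.59°
|L| = 0.02 · 1 / (2.7391) ≈ 0.0073017
Gain = 20 log₁₀(0.0073017) ≈ -42.73 dB
∠L = (0°) − (68.59°) = -68.59°

ω = 100: -37.0 dB, -45.0°; ω = 255: -42.7 dB, -68.6°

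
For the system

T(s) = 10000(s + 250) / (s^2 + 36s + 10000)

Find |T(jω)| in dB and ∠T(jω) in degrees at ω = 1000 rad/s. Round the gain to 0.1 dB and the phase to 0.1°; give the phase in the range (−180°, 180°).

At s = jω = j1000:
zero (s+250): 250 + j1000 → |·| = √(250²+1000²) = √1062500 ≈ 1030.8, ∠ = arctan(1000/250) ≈ 75.96°
quadratic: (j1000)² + 36·j1000 + 10000 = -990000 + j36000 → |·| ≈ 9.9065e+05, ∠ ≈ 177.92°
|T| = 10000 · 1030.8 / 9.9065e+05 ≈ 10.405
Gain = 20 log₁₀(10.405) ≈ 20.34 dB
∠T = 75.96° − 177.92° = -101.96°

20.3 dB, -102.0°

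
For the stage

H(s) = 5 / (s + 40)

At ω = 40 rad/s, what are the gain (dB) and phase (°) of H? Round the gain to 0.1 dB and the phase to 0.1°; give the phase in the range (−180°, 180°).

At s = jω = j40:
pole (s+40): 40 + j40 → |·| = √(40²+40²) = √3200 ≈ 56.569, ∠ = arctan(40/40) ≈ 45.00°
|H| = 5 / 56.569 ≈ 0.088388
Gain = 20 log₁₀(0.088388) ≈ -21.07 dB
∠H = 0.00° − 45.00° = -45.00°

-21.1 dB, -45.0°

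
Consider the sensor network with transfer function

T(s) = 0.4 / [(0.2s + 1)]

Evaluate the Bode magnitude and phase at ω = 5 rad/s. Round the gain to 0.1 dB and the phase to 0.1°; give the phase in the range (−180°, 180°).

-11.0 dB, -45.0°

At ω = 5 rad/s:
pole (1 + j5·0.2) = 1 + j1 → |·| ≈ 1.4142, ∠ ≈ 45.00°
|T| = 0.4 · 1 / (1.4142) ≈ 0.28285
Gain = 20 log₁₀(0.28285) ≈ -10.97 dB
∠T = (0°) − (45.00°) = -45.00°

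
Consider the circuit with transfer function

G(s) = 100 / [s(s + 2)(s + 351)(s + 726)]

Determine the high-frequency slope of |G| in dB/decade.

-80 dB/decade

Each pole contributes −20 dB/decade at high frequency; each zero contributes +20 dB/decade.
Net: 0 zero(s) − 4 pole(s) → -80 dB/decade.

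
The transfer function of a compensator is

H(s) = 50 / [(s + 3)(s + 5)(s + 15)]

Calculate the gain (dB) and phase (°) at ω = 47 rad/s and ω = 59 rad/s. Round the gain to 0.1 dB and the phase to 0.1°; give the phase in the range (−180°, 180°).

ω = 47: -66.8 dB, 117.4°; ω = 59: -72.6 dB, 112.0°

At s = jω = j47:
pole (s+3): 3 + j47 → |·| = √(3²+47²) = √2218 ≈ 47.096, ∠ = arctan(47/3) ≈ 86.35°
pole (s+5): 5 + j47 → |·| = √(5²+47²) = √2234 ≈ 47.265, ∠ = arctan(47/5) ≈ 83.93°
pole (s+15): 15 + j47 → |·| = √(15²+47²) = √2434 ≈ 49.336, ∠ = arctan(47/15) ≈ 72.30°
|H| = 50 / 1.0982e+05 ≈ 0.00045529
Gain = 20 log₁₀(0.00045529) ≈ -66.83 dB
∠H = 0.00° − 242.58° = -242.58° ≡ 117.42° (principal value)

At s = jω = j59:
pole (s+3): 3 + j59 → |·| = √(3²+59²) = √3490 ≈ 59.076, ∠ = arctan(59/3) ≈ 87.09°
pole (s+5): 5 + j59 → |·| = √(5²+59²) = √3506 ≈ 59.211, ∠ = arctan(59/5) ≈ 85.16°
pole (s+15): 15 + j59 → |·| = √(15²+59²) = √3706 ≈ 60.877, ∠ = arctan(59/15) ≈ 75.74°
|H| = 50 / 2.1294e+05 ≈ 0.00023481
Gain = 20 log₁₀(0.00023481) ≈ -72.59 dB
∠H = 0.00° − 247.99° = -247.99° ≡ 112.01° (principal value)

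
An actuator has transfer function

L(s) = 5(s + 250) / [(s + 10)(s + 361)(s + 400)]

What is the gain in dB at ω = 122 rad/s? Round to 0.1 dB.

At s = jω = j122:
zero (s+250): 250 + j122 → |·| = √(250²+122²) = √77384 ≈ 278.18, ∠ = arctan(122/250) ≈ 26.01°
pole (s+10): 10 + j122 → |·| = √(10²+122²) = √14984 ≈ 122.41, ∠ = arctan(122/10) ≈ 85.31°
pole (s+361): 361 + j122 → |·| = √(361²+122²) = √145205 ≈ 381.06, ∠ = arctan(122/361) ≈ 18.67°
pole (s+400): 400 + j122 → |·| = √(400²+122²) = √174884 ≈ 418.19, ∠ = arctan(122/400) ≈ 16.96°
|L| = 5 · 278.18 / 1.9507e+07 ≈ 7.1303e-05
Gain = 20 log₁₀(7.1303e-05) ≈ -82.94 dB

-82.9 dB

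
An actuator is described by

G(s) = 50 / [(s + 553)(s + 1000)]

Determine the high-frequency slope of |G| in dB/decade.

-40 dB/decade

Each pole contributes −20 dB/decade at high frequency; each zero contributes +20 dB/decade.
Net: 0 zero(s) − 2 pole(s) → -40 dB/decade.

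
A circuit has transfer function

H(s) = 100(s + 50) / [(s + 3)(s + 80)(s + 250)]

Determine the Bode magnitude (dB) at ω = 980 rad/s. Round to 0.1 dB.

-79.9 dB

At s = jω = j980:
zero (s+50): 50 + j980 → |·| = √(50²+980²) = √962900 ≈ 981.27, ∠ = arctan(980/50) ≈ 87.08°
pole (s+3): 3 + j980 → |·| = √(3²+980²) = √960409 ≈ 980, ∠ = arctan(980/3) ≈ 89.82°
pole (s+80): 80 + j980 → |·| = √(80²+980²) = √966800 ≈ 983.26, ∠ = arctan(980/80) ≈ 85.33°
pole (s+250): 250 + j980 → |·| = √(250²+980²) = √1022900 ≈ 1011.4, ∠ = arctan(980/250) ≈ 75.69°
|H| = 100 · 981.27 / 9.7458e+08 ≈ 0.00010069
Gain = 20 log₁₀(0.00010069) ≈ -79.94 dB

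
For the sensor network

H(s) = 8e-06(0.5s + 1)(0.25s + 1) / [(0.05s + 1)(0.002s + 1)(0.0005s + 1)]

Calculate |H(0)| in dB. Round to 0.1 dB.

H(0) = 8e-06 · 1 / 1 = 8e-06
20 log₁₀(8e-06) ≈ -101.94 dB

-101.9 dB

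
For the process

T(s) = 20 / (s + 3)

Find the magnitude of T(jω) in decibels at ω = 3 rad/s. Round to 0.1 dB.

13.5 dB

Substitute s = j3:
Numerator: 20 = 20 + j0
Denominator: (j3) + 3 = 3 + j3
|N| = √(20² + 0²) ≈ 20, ∠N ≈ 0.00°
|D| = √(3² + 3²) ≈ 4.2426, ∠D ≈ 45.00°
|T| = 20 / 4.2426 ≈ 4.7141
Gain = 20 log₁₀(4.7141) ≈ 13.47 dB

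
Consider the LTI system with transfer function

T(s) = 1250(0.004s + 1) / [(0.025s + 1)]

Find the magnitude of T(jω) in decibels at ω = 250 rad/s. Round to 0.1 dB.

48.9 dB

At ω = 250 rad/s:
zero (1 + j250·0.004) = 1 + j1 → |·| ≈ 1.4142, ∠ ≈ 45.00°
pole (1 + j250·0.025) = 1 + j6.25 → |·| ≈ 6.3295, ∠ ≈ 80.91°
|T| = 1250 · 1.4142 / (6.3295) ≈ 279.29
Gain = 20 log₁₀(279.29) ≈ 48.92 dB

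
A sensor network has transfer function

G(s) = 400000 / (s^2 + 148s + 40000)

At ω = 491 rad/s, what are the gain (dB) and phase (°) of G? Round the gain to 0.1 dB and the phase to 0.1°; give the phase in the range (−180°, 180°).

At s = jω = j491:
quadratic: (j491)² + 148·j491 + 40000 = -201081 + j72668 → |·| ≈ 2.1381e+05, ∠ ≈ 160.13°
|G| = 400000 / 2.1381e+05 ≈ 1.8708
Gain = 20 log₁₀(1.8708) ≈ 5.44 dB
∠G = 0.00° − 160.13° = -160.13°

5.4 dB, -160.1°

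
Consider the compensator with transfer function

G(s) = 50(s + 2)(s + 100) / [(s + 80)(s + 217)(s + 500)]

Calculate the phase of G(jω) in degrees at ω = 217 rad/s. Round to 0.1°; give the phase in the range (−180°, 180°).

16.5°

At s = jω = j217:
zero (s+2): 2 + j217 → |·| = √(2²+217²) = √47093 ≈ 217.01, ∠ = arctan(217/2) ≈ 89.47°
zero (s+100): 100 + j217 → |·| = √(100²+217²) = √57089 ≈ 238.93, ∠ = arctan(217/100) ≈ 65.26°
pole (s+80): 80 + j217 → |·| = √(80²+217²) = √53489 ≈ 231.28, ∠ = arctan(217/80) ≈ 69.76°
pole (s+217): 217 + j217 → |·| = √(217²+217²) = √94178 ≈ 306.88, ∠ = arctan(217/217) ≈ 45.00°
pole (s+500): 500 + j217 → |·| = √(500²+217²) = √297089 ≈ 545.06, ∠ = arctan(217/500) ≈ 23.46°
∠G = 154.73° − 138.22° = 16.51°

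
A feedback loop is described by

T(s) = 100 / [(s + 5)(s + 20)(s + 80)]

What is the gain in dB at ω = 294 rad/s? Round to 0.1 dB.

-108.4 dB

At s = jω = j294:
pole (s+5): 5 + j294 → |·| = √(5²+294²) = √86461 ≈ 294.04, ∠ = arctan(294/5) ≈ 89.03°
pole (s+20): 20 + j294 → |·| = √(20²+294²) = √86836 ≈ 294.68, ∠ = arctan(294/20) ≈ 86.11°
pole (s+80): 80 + j294 → |·| = √(80²+294²) = √92836 ≈ 304.69, ∠ = arctan(294/80) ≈ 74.78°
|T| = 100 / 2.6401e+07 ≈ 3.7877e-06
Gain = 20 log₁₀(3.7877e-06) ≈ -108.43 dB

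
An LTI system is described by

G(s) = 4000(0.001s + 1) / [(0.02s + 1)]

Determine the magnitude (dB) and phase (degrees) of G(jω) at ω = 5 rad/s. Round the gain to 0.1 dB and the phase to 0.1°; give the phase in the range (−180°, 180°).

At ω = 5 rad/s:
zero (1 + j5·0.001) = 1 + j0.005 → |·| ≈ 1, ∠ ≈ 0.29°
pole (1 + j5·0.02) = 1 + j0.1 → |·| ≈ 1.005, ∠ ≈ 5.71°
|G| = 4000 · 1 / (1.005) ≈ 3980.1
Gain = 20 log₁₀(3980.1) ≈ 72.00 dB
∠G = (0.29°) − (5.71°) = -5.42°

72.0 dB, -5.4°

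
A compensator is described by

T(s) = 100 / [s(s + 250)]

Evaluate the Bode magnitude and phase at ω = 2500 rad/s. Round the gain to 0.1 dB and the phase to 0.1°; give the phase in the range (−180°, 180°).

-96.0 dB, -174.3°

At s = jω = j2500:
pole (s+250): 250 + j2500 → |·| = √(250²+2500²) = √6312500 ≈ 2512.5, ∠ = arctan(2500/250) ≈ 84.29°
pole at origin: |s| = 2500, ∠ = 90.00° (in denominator)
|T| = 100 / 6.2812e+06 ≈ 1.5921e-05
Gain = 20 log₁₀(1.5921e-05) ≈ -95.96 dB
∠T = 0.00° − 174.29° = -174.29°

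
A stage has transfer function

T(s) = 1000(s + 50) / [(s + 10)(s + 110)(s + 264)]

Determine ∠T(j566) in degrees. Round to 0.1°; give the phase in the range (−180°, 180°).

-148.0°

At s = jω = j566:
zero (s+50): 50 + j566 → |·| = √(50²+566²) = √322856 ≈ 568.2, ∠ = arctan(566/50) ≈ 84.95°
pole (s+10): 10 + j566 → |·| = √(10²+566²) = √320456 ≈ 566.09, ∠ = arctan(566/10) ≈ 88.99°
pole (s+110): 110 + j566 → |·| = √(110²+566²) = √332456 ≈ 576.59, ∠ = arctan(566/110) ≈ 79.00°
pole (s+264): 264 + j566 → |·| = √(264²+566²) = √390052 ≈ 624.54, ∠ = arctan(566/264) ≈ 64.99°
∠T = 84.95° − 232.98° = -148.03°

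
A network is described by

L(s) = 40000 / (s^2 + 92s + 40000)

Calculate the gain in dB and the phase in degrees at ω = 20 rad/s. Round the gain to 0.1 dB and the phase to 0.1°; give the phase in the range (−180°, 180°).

0.1 dB, -2.7°

At s = jω = j20:
quadratic: (j20)² + 92·j20 + 40000 = 39600 + j1840 → |·| ≈ 39643, ∠ ≈ 2.66°
|L| = 40000 / 39643 ≈ 1.009
Gain = 20 log₁₀(1.009) ≈ 0.08 dB
∠L = 0.00° − 2.66° = -2.66°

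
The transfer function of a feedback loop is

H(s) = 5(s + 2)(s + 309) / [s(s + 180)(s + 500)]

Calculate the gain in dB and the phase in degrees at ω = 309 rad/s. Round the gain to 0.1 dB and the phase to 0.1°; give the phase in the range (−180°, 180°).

-39.7 dB, -46.9°

At s = jω = j309:
zero (s+2): 2 + j309 → |·| = √(2²+309²) = √95485 ≈ 309.01, ∠ = arctan(309/2) ≈ 89.63°
zero (s+309): 309 + j309 → |·| = √(309²+309²) = √190962 ≈ 436.99, ∠ = arctan(309/309) ≈ 45.00°
pole (s+180): 180 + j309 → |·| = √(180²+309²) = √127881 ≈ 357.6, ∠ = arctan(309/180) ≈ 59.78°
pole (s+500): 500 + j309 → |·| = √(500²+309²) = √345481 ≈ 587.78, ∠ = arctan(309/500) ≈ 31.72°
pole at origin: |s| = 309, ∠ = 90.00° (in denominator)
|H| = 5 · 1.3503e+05 / 6.4949e+07 ≈ 0.010395
Gain = 20 log₁₀(0.010395) ≈ -39.66 dB
∠H = 134.63° − 181.50° = -46.87°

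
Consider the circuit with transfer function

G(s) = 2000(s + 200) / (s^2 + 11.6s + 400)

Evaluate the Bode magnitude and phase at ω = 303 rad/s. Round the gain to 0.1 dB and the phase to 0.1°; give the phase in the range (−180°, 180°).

At s = jω = j303:
zero (s+200): 200 + j303 → |·| = √(200²+303²) = √131809 ≈ 363.06, ∠ = arctan(303/200) ≈ 56.57°
quadratic: (j303)² + 11.6·j303 + 400 = -91409 + j3514.8 → |·| ≈ 91477, ∠ ≈ 177.80°
|G| = 2000 · 363.06 / 91477 ≈ 7.9377
Gain = 20 log₁₀(7.9377) ≈ 17.99 dB
∠G = 56.57° − 177.80° = -121.23°

18.0 dB, -121.2°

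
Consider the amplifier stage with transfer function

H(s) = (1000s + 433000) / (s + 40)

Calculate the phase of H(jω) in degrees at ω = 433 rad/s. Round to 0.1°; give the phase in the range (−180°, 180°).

Substitute s = j433:
Numerator: 1000(j433) + 433000 = 433000 + j433000
Denominator: (j433) + 40 = 40 + j433
|N| = √(433000² + 433000²) ≈ 6.1235e+05, ∠N ≈ 45.00°
|D| = √(40² + 433²) ≈ 434.84, ∠D ≈ 84.72°
∠H = 45.00° − 84.72° = -39.72°

-39.7°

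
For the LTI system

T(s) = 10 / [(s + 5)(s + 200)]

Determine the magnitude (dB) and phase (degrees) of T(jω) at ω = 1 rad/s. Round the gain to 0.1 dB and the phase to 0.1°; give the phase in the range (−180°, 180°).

At s = jω = j1:
pole (s+5): 5 + j1 → |·| = √(5²+1²) = √26 ≈ 5.099, ∠ = arctan(1/5) ≈ 11.31°
pole (s+200): 200 + j1 → |·| = √(200²+1²) = √40001 ≈ 200, ∠ = arctan(1/200) ≈ 0.29°
|T| = 10 / 1019.8 ≈ 0.0098058
Gain = 20 log₁₀(0.0098058) ≈ -40.17 dB
∠T = 0.00° − 11.60° = -11.60°

-40.2 dB, -11.6°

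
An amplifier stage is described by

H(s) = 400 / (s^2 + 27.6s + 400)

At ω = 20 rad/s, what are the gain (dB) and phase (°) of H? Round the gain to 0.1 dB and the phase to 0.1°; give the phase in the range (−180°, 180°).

At s = jω = j20:
quadratic: (j20)² + 27.6·j20 + 400 = 0 + j552 → |·| ≈ 552, ∠ ≈ 90.00°
|H| = 400 / 552 ≈ 0.72464
Gain = 20 log₁₀(0.72464) ≈ -2.80 dB
∠H = 0.00° − 90.00° = -90.00°

-2.8 dB, -90.0°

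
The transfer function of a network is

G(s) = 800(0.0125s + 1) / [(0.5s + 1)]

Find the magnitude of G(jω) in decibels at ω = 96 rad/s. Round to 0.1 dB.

28.3 dB

At ω = 96 rad/s:
zero (1 + j96·0.0125) = 1 + j1.2 → |·| ≈ 1.562, ∠ ≈ 50.19°
pole (1 + j96·0.5) = 1 + j48 → |·| ≈ 48.01, ∠ ≈ 88.81°
|G| = 800 · 1.562 / (48.01) ≈ 26.028
Gain = 20 log₁₀(26.028) ≈ 28.31 dB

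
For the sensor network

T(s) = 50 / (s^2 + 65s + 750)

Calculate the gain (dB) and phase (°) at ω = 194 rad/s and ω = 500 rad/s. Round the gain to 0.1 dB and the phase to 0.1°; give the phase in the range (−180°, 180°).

ω = 194: -57.8 dB, -161.1°; ω = 500: -74.0 dB, -172.6°

Substitute s = j194:
Numerator: 50 = 50 + j0
Denominator: (j194)^2 + 65(j194) + 750 = -36886 + j12610
|N| = √(50² + 0²) ≈ 50, ∠N ≈ 0.00°
|D| = √(36886² + 12610²) ≈ 38982, ∠D ≈ 161.13°
|T| = 50 / 38982 ≈ 0.0012826
Gain = 20 log₁₀(0.0012826) ≈ -57.84 dB
∠T = 0.00° − 161.13° = -161.13°

Substitute s = j500:
Numerator: 50 = 50 + j0
Denominator: (j500)^2 + 65(j500) + 750 = -249250 + j32500
|N| = √(50² + 0²) ≈ 50, ∠N ≈ 0.00°
|D| = √(249250² + 32500²) ≈ 2.5136e+05, ∠D ≈ 172.57°
|T| = 50 / 2.5136e+05 ≈ 0.00019892
Gain = 20 log₁₀(0.00019892) ≈ -74.03 dB
∠T = 0.00° − 172.57° = -172.57°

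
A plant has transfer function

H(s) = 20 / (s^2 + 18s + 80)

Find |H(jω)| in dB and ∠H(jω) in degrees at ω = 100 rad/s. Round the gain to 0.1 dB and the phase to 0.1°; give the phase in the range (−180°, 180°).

-54.1 dB, -169.7°

Substitute s = j100:
Numerator: 20 = 20 + j0
Denominator: (j100)^2 + 18(j100) + 80 = -9920 + j1800
|N| = √(20² + 0²) ≈ 20, ∠N ≈ 0.00°
|D| = √(9920² + 1800²) ≈ 10082, ∠D ≈ 169.72°
|H| = 20 / 10082 ≈ 0.0019837
Gain = 20 log₁₀(0.0019837) ≈ -54.05 dB
∠H = 0.00° − 169.72° = -169.72°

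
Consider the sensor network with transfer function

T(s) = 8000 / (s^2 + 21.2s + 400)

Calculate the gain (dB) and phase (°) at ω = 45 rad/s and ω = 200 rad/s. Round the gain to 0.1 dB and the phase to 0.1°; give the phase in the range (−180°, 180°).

At s = jω = j45:
quadratic: (j45)² + 21.2·j45 + 400 = -1625 + j954 → |·| ≈ 1884.3, ∠ ≈ 149.58°
|T| = 8000 / 1884.3 ≈ 4.2456
Gain = 20 log₁₀(4.2456) ≈ 12.56 dB
∠T = 0.00° − 149.58° = -149.58°

At s = jω = j200:
quadratic: (j200)² + 21.2·j200 + 400 = -39600 + j4240 → |·| ≈ 39826, ∠ ≈ 173.89°
|T| = 8000 / 39826 ≈ 0.20087
Gain = 20 log₁₀(0.20087) ≈ -13.94 dB
∠T = 0.00° − 173.89° = -173.89°

ω = 45: 12.6 dB, -149.6°; ω = 200: -13.9 dB, -173.9°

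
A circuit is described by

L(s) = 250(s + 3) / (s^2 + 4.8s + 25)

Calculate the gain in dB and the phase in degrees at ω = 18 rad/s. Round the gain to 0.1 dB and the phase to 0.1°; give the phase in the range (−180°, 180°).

At s = jω = j18:
zero (s+3): 3 + j18 → |·| = √(3²+18²) = √333 ≈ 18.248, ∠ = arctan(18/3) ≈ 80.54°
quadratic: (j18)² + 4.8·j18 + 25 = -299 + j86.4 → |·| ≈ 311.23, ∠ ≈ 163.88°
|L| = 250 · 18.248 / 311.23 ≈ 14.658
Gain = 20 log₁₀(14.658) ≈ 23.32 dB
∠L = 80.54° − 163.88° = -83.34°

23.3 dB, -83.3°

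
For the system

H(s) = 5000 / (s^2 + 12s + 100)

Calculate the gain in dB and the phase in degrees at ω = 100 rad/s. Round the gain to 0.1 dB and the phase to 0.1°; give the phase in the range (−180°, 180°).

-6.0 dB, -173.1°

At s = jω = j100:
quadratic: (j100)² + 12·j100 + 100 = -9900 + j1200 → |·| ≈ 9972.5, ∠ ≈ 173.09°
|H| = 5000 / 9972.5 ≈ 0.50138
Gain = 20 log₁₀(0.50138) ≈ -6.00 dB
∠H = 0.00° − 173.09° = -173.09°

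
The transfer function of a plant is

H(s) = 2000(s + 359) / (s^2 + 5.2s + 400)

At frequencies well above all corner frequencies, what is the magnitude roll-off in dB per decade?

Each pole contributes −20 dB/decade at high frequency; each zero contributes +20 dB/decade.
Net: 1 zero(s) − 2 pole(s) → -20 dB/decade.

-20 dB/decade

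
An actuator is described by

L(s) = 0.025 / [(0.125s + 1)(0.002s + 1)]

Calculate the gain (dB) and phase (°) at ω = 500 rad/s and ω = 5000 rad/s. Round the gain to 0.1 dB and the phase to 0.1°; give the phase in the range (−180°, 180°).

At ω = 500 rad/s:
pole (1 + j500·0.125) = 1 + j62.5 → |·| ≈ 62.508, ∠ ≈ 89.08°
pole (1 + j500·0.002) = 1 + j1 → |·| ≈ 1.4142, ∠ ≈ 45.00°
|L| = 0.025 · 1 / (62.508 · 1.4142) ≈ 0.00028281
Gain = 20 log₁₀(0.00028281) ≈ -70.97 dB
∠L = (0°) − (89.08° + 45.00°) = -134.08°

At ω = 5000 rad/s:
pole (1 + j5000·0.125) = 1 + j625 → |·| ≈ 625, ∠ ≈ 89.91°
pole (1 + j5000·0.002) = 1 + j10 → |·| ≈ 10.05, ∠ ≈ 84.29°
|L| = 0.025 · 1 / (625 · 10.05) ≈ 3.9801e-06
Gain = 20 log₁₀(3.9801e-06) ≈ -108.00 dB
∠L = (0°) − (89.91° + 84.29°) = -174.20°

ω = 500: -71.0 dB, -134.1°; ω = 5000: -108.0 dB, -174.2°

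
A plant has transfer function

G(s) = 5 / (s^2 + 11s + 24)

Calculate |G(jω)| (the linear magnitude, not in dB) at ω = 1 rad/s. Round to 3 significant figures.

0.196

Substitute s = j1:
Numerator: 5 = 5 + j0
Denominator: (j1)^2 + 11(j1) + 24 = 23 + j11
|N| = √(5² + 0²) ≈ 5, ∠N ≈ 0.00°
|D| = √(23² + 11²) ≈ 25.495, ∠D ≈ 25.56°
|G| = 5 / 25.495 ≈ 0.19612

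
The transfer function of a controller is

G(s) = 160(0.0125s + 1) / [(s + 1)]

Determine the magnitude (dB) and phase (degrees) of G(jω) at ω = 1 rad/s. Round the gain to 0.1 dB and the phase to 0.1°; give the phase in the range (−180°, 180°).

41.1 dB, -44.3°

At ω = 1 rad/s:
zero (1 + j1·0.0125) = 1 + j0.0125 → |·| ≈ 1.0001, ∠ ≈ 0.72°
pole (1 + j1·1) = 1 + j1 → |·| ≈ 1.4142, ∠ ≈ 45.00°
|G| = 160 · 1.0001 / (1.4142) ≈ 113.15
Gain = 20 log₁₀(113.15) ≈ 41.07 dB
∠G = (0.72°) − (45.00°) = -44.28°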